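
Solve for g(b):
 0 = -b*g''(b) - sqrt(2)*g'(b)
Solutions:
 g(b) = C1 + C2*b^(1 - sqrt(2))


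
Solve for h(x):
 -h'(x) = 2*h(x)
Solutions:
 h(x) = C1*exp(-2*x)


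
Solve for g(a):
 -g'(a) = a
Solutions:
 g(a) = C1 - a^2/2


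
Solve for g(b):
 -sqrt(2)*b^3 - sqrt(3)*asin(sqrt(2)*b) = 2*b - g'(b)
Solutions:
 g(b) = C1 + sqrt(2)*b^4/4 + b^2 + sqrt(3)*(b*asin(sqrt(2)*b) + sqrt(2)*sqrt(1 - 2*b^2)/2)


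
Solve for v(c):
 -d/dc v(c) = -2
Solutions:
 v(c) = C1 + 2*c


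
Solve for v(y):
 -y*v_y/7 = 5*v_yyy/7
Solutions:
 v(y) = C1 + Integral(C2*airyai(-5^(2/3)*y/5) + C3*airybi(-5^(2/3)*y/5), y)


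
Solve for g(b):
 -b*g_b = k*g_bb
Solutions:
 g(b) = C1 + C2*sqrt(k)*erf(sqrt(2)*b*sqrt(1/k)/2)


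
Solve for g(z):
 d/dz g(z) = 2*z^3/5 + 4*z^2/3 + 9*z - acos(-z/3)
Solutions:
 g(z) = C1 + z^4/10 + 4*z^3/9 + 9*z^2/2 - z*acos(-z/3) - sqrt(9 - z^2)


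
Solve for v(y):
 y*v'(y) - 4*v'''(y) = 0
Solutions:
 v(y) = C1 + Integral(C2*airyai(2^(1/3)*y/2) + C3*airybi(2^(1/3)*y/2), y)


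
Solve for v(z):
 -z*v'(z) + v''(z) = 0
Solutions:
 v(z) = C1 + C2*erfi(sqrt(2)*z/2)


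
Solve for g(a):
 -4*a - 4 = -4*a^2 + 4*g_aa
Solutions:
 g(a) = C1 + C2*a + a^4/12 - a^3/6 - a^2/2


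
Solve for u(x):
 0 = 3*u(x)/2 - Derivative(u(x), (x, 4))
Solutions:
 u(x) = C1*exp(-2^(3/4)*3^(1/4)*x/2) + C2*exp(2^(3/4)*3^(1/4)*x/2) + C3*sin(2^(3/4)*3^(1/4)*x/2) + C4*cos(2^(3/4)*3^(1/4)*x/2)


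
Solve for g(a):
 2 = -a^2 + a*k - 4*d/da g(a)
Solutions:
 g(a) = C1 - a^3/12 + a^2*k/8 - a/2


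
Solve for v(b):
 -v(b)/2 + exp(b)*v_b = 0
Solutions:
 v(b) = C1*exp(-exp(-b)/2)


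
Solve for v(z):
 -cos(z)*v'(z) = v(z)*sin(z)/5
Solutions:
 v(z) = C1*cos(z)^(1/5)


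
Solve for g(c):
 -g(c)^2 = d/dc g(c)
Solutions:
 g(c) = 1/(C1 + c)


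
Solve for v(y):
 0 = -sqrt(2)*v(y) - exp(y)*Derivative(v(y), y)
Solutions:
 v(y) = C1*exp(sqrt(2)*exp(-y))


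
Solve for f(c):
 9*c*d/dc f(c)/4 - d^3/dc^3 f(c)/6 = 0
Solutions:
 f(c) = C1 + Integral(C2*airyai(3*2^(2/3)*c/2) + C3*airybi(3*2^(2/3)*c/2), c)


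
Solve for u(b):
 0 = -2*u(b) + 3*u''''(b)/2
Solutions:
 u(b) = C1*exp(-sqrt(2)*3^(3/4)*b/3) + C2*exp(sqrt(2)*3^(3/4)*b/3) + C3*sin(sqrt(2)*3^(3/4)*b/3) + C4*cos(sqrt(2)*3^(3/4)*b/3)


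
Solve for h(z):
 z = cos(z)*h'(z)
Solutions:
 h(z) = C1 + Integral(z/cos(z), z)


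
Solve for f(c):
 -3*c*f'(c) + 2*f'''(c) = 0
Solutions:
 f(c) = C1 + Integral(C2*airyai(2^(2/3)*3^(1/3)*c/2) + C3*airybi(2^(2/3)*3^(1/3)*c/2), c)


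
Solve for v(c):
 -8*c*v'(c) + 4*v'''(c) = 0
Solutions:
 v(c) = C1 + Integral(C2*airyai(2^(1/3)*c) + C3*airybi(2^(1/3)*c), c)


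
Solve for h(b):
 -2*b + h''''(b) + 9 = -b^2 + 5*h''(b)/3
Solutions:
 h(b) = C1 + C2*b + C3*exp(-sqrt(15)*b/3) + C4*exp(sqrt(15)*b/3) + b^4/20 - b^3/5 + 153*b^2/50


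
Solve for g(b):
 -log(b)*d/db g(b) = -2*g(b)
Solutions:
 g(b) = C1*exp(2*li(b))


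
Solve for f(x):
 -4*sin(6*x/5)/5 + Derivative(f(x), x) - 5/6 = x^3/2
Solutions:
 f(x) = C1 + x^4/8 + 5*x/6 - 2*cos(6*x/5)/3


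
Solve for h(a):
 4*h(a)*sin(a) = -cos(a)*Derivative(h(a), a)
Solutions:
 h(a) = C1*cos(a)^4


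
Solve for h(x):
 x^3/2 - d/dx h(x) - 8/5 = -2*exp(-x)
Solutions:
 h(x) = C1 + x^4/8 - 8*x/5 - 2*exp(-x)


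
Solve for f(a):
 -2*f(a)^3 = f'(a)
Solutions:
 f(a) = -sqrt(2)*sqrt(-1/(C1 - 2*a))/2
 f(a) = sqrt(2)*sqrt(-1/(C1 - 2*a))/2


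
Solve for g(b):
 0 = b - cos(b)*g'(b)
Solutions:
 g(b) = C1 + Integral(b/cos(b), b)


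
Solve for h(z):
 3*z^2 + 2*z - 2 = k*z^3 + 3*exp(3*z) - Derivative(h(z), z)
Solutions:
 h(z) = C1 + k*z^4/4 - z^3 - z^2 + 2*z + exp(3*z)


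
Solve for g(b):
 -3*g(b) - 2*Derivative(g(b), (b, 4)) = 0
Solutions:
 g(b) = (C1*sin(6^(1/4)*b/2) + C2*cos(6^(1/4)*b/2))*exp(-6^(1/4)*b/2) + (C3*sin(6^(1/4)*b/2) + C4*cos(6^(1/4)*b/2))*exp(6^(1/4)*b/2)


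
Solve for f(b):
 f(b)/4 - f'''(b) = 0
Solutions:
 f(b) = C3*exp(2^(1/3)*b/2) + (C1*sin(2^(1/3)*sqrt(3)*b/4) + C2*cos(2^(1/3)*sqrt(3)*b/4))*exp(-2^(1/3)*b/4)


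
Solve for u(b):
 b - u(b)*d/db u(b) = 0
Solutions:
 u(b) = -sqrt(C1 + b^2)
 u(b) = sqrt(C1 + b^2)


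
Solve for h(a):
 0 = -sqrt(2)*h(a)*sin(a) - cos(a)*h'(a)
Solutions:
 h(a) = C1*cos(a)^(sqrt(2))


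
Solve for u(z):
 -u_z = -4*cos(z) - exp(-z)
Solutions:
 u(z) = C1 + 4*sin(z) - exp(-z)


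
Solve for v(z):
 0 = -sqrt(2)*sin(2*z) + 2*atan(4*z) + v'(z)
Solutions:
 v(z) = C1 - 2*z*atan(4*z) + log(16*z^2 + 1)/4 - sqrt(2)*cos(2*z)/2


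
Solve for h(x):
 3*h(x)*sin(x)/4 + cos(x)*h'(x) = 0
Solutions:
 h(x) = C1*cos(x)^(3/4)


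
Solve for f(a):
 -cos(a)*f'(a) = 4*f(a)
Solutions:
 f(a) = C1*(sin(a)^2 - 2*sin(a) + 1)/(sin(a)^2 + 2*sin(a) + 1)


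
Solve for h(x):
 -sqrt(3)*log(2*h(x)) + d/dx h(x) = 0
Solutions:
 -sqrt(3)*Integral(1/(log(_y) + log(2)), (_y, h(x)))/3 = C1 - x


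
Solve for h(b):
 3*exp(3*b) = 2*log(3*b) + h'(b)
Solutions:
 h(b) = C1 - 2*b*log(b) + 2*b*(1 - log(3)) + exp(3*b)


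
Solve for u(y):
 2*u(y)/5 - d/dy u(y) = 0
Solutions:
 u(y) = C1*exp(2*y/5)


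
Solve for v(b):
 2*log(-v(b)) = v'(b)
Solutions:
 -li(-v(b)) = C1 + 2*b


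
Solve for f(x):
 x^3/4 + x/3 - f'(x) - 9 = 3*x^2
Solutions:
 f(x) = C1 + x^4/16 - x^3 + x^2/6 - 9*x


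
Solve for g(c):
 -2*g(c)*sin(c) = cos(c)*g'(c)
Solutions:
 g(c) = C1*cos(c)^2


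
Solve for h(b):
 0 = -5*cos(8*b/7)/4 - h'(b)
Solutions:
 h(b) = C1 - 35*sin(8*b/7)/32


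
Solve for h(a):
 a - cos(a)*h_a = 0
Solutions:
 h(a) = C1 + Integral(a/cos(a), a)


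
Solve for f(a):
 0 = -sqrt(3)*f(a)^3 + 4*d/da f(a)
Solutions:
 f(a) = -sqrt(2)*sqrt(-1/(C1 + sqrt(3)*a))
 f(a) = sqrt(2)*sqrt(-1/(C1 + sqrt(3)*a))


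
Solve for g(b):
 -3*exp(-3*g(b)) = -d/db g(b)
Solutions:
 g(b) = log(C1 + 9*b)/3
 g(b) = log((-3^(1/3) - 3^(5/6)*I)*(C1 + 3*b)^(1/3)/2)
 g(b) = log((-3^(1/3) + 3^(5/6)*I)*(C1 + 3*b)^(1/3)/2)


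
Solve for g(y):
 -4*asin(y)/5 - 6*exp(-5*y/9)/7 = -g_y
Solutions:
 g(y) = C1 + 4*y*asin(y)/5 + 4*sqrt(1 - y^2)/5 - 54*exp(-5*y/9)/35


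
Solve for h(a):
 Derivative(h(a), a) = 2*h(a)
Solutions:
 h(a) = C1*exp(2*a)


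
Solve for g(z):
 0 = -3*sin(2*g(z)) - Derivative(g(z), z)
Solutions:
 g(z) = pi - acos((-C1 - exp(12*z))/(C1 - exp(12*z)))/2
 g(z) = acos((-C1 - exp(12*z))/(C1 - exp(12*z)))/2


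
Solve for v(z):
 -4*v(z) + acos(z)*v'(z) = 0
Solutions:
 v(z) = C1*exp(4*Integral(1/acos(z), z))


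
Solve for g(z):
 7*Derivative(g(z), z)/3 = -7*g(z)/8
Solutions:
 g(z) = C1*exp(-3*z/8)


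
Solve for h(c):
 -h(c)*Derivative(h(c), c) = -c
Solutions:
 h(c) = -sqrt(C1 + c^2)
 h(c) = sqrt(C1 + c^2)


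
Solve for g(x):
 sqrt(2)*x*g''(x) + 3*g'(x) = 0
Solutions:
 g(x) = C1 + C2*x^(1 - 3*sqrt(2)/2)


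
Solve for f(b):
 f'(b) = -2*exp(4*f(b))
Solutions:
 f(b) = log(-I*(1/(C1 + 8*b))^(1/4))
 f(b) = log(I*(1/(C1 + 8*b))^(1/4))
 f(b) = log(-(1/(C1 + 8*b))^(1/4))
 f(b) = log(1/(C1 + 8*b))/4


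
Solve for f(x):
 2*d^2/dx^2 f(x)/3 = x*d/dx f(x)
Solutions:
 f(x) = C1 + C2*erfi(sqrt(3)*x/2)


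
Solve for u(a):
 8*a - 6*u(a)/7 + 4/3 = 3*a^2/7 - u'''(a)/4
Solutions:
 u(a) = C3*exp(2*3^(1/3)*7^(2/3)*a/7) - a^2/2 + 28*a/3 + (C1*sin(3^(5/6)*7^(2/3)*a/7) + C2*cos(3^(5/6)*7^(2/3)*a/7))*exp(-3^(1/3)*7^(2/3)*a/7) + 14/9


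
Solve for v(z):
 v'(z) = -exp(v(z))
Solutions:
 v(z) = log(1/(C1 + z))


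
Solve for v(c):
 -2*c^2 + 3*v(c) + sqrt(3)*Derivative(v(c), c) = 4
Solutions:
 v(c) = C1*exp(-sqrt(3)*c) + 2*c^2/3 - 4*sqrt(3)*c/9 + 16/9


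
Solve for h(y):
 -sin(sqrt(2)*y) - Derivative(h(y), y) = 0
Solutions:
 h(y) = C1 + sqrt(2)*cos(sqrt(2)*y)/2


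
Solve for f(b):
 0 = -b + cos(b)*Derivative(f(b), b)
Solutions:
 f(b) = C1 + Integral(b/cos(b), b)


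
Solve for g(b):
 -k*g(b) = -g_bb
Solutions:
 g(b) = C1*exp(-b*sqrt(k)) + C2*exp(b*sqrt(k))


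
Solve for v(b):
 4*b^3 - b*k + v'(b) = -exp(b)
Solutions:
 v(b) = C1 - b^4 + b^2*k/2 - exp(b)


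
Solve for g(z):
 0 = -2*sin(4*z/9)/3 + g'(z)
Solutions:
 g(z) = C1 - 3*cos(4*z/9)/2


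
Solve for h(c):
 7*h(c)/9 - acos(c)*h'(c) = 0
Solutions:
 h(c) = C1*exp(7*Integral(1/acos(c), c)/9)


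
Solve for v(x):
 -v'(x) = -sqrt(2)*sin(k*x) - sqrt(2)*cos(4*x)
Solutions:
 v(x) = C1 + sqrt(2)*sin(4*x)/4 - sqrt(2)*cos(k*x)/k


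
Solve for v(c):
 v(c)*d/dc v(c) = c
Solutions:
 v(c) = -sqrt(C1 + c^2)
 v(c) = sqrt(C1 + c^2)


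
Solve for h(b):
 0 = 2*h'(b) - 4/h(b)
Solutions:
 h(b) = -sqrt(C1 + 4*b)
 h(b) = sqrt(C1 + 4*b)


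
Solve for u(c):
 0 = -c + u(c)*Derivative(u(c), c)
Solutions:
 u(c) = -sqrt(C1 + c^2)
 u(c) = sqrt(C1 + c^2)


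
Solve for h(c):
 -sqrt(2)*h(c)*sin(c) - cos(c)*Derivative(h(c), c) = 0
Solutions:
 h(c) = C1*cos(c)^(sqrt(2))


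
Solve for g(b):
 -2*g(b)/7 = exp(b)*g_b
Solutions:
 g(b) = C1*exp(2*exp(-b)/7)


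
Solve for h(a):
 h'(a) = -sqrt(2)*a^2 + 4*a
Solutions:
 h(a) = C1 - sqrt(2)*a^3/3 + 2*a^2


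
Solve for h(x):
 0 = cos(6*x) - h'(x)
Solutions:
 h(x) = C1 + sin(6*x)/6


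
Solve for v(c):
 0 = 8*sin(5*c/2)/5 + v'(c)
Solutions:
 v(c) = C1 + 16*cos(5*c/2)/25


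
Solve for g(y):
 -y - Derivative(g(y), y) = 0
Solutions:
 g(y) = C1 - y^2/2


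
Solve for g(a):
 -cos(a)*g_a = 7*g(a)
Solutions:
 g(a) = C1*sqrt(sin(a) - 1)*(sin(a)^3 - 3*sin(a)^2 + 3*sin(a) - 1)/(sqrt(sin(a) + 1)*(sin(a)^3 + 3*sin(a)^2 + 3*sin(a) + 1))


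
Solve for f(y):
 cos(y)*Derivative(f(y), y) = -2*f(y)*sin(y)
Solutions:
 f(y) = C1*cos(y)^2


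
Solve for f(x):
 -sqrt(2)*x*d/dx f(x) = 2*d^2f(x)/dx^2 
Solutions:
 f(x) = C1 + C2*erf(2^(1/4)*x/2)


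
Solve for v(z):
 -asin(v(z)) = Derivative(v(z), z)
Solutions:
 Integral(1/asin(_y), (_y, v(z))) = C1 - z


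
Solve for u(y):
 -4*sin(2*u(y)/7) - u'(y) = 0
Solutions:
 4*y + 7*log(cos(2*u(y)/7) - 1)/4 - 7*log(cos(2*u(y)/7) + 1)/4 = C1


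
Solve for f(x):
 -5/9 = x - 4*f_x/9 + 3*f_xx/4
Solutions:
 f(x) = C1 + C2*exp(16*x/27) + 9*x^2/8 + 323*x/64


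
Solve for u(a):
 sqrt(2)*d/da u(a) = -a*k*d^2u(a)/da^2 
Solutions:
 u(a) = C1 + a^(((re(k) - sqrt(2))*re(k) + im(k)^2)/(re(k)^2 + im(k)^2))*(C2*sin(sqrt(2)*log(a)*Abs(im(k))/(re(k)^2 + im(k)^2)) + C3*cos(sqrt(2)*log(a)*im(k)/(re(k)^2 + im(k)^2)))


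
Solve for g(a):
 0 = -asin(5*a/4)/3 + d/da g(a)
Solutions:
 g(a) = C1 + a*asin(5*a/4)/3 + sqrt(16 - 25*a^2)/15


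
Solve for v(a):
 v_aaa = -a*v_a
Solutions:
 v(a) = C1 + Integral(C2*airyai(-a) + C3*airybi(-a), a)


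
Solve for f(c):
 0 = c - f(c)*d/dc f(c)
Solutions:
 f(c) = -sqrt(C1 + c^2)
 f(c) = sqrt(C1 + c^2)


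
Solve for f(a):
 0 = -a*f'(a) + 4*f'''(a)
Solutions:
 f(a) = C1 + Integral(C2*airyai(2^(1/3)*a/2) + C3*airybi(2^(1/3)*a/2), a)


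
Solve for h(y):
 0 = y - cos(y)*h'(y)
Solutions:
 h(y) = C1 + Integral(y/cos(y), y)


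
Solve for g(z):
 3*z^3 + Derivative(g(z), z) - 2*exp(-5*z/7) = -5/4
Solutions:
 g(z) = C1 - 3*z^4/4 - 5*z/4 - 14*exp(-5*z/7)/5


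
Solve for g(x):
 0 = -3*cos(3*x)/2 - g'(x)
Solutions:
 g(x) = C1 - sin(3*x)/2


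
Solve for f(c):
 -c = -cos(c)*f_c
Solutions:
 f(c) = C1 + Integral(c/cos(c), c)


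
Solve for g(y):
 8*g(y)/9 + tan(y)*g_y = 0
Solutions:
 g(y) = C1/sin(y)^(8/9)


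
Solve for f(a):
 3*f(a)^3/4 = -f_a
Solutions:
 f(a) = -sqrt(2)*sqrt(-1/(C1 - 3*a))
 f(a) = sqrt(2)*sqrt(-1/(C1 - 3*a))


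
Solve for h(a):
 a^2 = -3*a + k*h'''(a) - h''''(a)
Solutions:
 h(a) = C1 + C2*a + C3*a^2 + C4*exp(a*k) + a^5/(60*k) + a^4*(3 + 2/k)/(24*k) + a^3*(3 + 2/k)/(6*k^2)


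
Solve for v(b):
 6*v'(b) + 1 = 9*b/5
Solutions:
 v(b) = C1 + 3*b^2/20 - b/6


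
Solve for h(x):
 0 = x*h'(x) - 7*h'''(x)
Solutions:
 h(x) = C1 + Integral(C2*airyai(7^(2/3)*x/7) + C3*airybi(7^(2/3)*x/7), x)


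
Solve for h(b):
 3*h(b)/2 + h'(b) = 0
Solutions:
 h(b) = C1*exp(-3*b/2)


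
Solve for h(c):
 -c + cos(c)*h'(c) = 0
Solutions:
 h(c) = C1 + Integral(c/cos(c), c)


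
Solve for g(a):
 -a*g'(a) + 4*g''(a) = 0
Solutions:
 g(a) = C1 + C2*erfi(sqrt(2)*a/4)


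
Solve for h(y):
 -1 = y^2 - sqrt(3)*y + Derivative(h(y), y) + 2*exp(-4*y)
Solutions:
 h(y) = C1 - y^3/3 + sqrt(3)*y^2/2 - y + exp(-4*y)/2


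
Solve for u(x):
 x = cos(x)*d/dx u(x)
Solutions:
 u(x) = C1 + Integral(x/cos(x), x)


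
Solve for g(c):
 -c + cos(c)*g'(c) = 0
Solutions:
 g(c) = C1 + Integral(c/cos(c), c)


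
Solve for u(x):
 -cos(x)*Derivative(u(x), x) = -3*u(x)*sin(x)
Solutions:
 u(x) = C1/cos(x)^3


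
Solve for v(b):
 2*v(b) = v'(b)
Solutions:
 v(b) = C1*exp(2*b)


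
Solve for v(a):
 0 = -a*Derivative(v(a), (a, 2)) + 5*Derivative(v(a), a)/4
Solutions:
 v(a) = C1 + C2*a^(9/4)


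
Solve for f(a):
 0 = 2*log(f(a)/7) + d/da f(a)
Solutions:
 -Integral(1/(-log(_y) + log(7)), (_y, f(a)))/2 = C1 - a


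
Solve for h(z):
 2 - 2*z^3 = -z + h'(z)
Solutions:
 h(z) = C1 - z^4/2 + z^2/2 + 2*z


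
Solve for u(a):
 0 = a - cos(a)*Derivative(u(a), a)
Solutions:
 u(a) = C1 + Integral(a/cos(a), a)


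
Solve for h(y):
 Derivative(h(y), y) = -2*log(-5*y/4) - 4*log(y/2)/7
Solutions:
 h(y) = C1 - 18*y*log(y)/7 + y*(-2*log(5) + 18/7 + 32*log(2)/7 - 2*I*pi)


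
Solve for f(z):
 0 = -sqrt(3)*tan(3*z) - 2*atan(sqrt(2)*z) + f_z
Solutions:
 f(z) = C1 + 2*z*atan(sqrt(2)*z) - sqrt(2)*log(2*z^2 + 1)/2 - sqrt(3)*log(cos(3*z))/3


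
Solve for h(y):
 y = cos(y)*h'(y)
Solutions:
 h(y) = C1 + Integral(y/cos(y), y)


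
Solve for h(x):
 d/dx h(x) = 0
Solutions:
 h(x) = C1


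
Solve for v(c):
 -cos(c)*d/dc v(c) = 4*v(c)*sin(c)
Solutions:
 v(c) = C1*cos(c)^4


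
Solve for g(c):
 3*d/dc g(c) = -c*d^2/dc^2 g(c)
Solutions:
 g(c) = C1 + C2/c^2


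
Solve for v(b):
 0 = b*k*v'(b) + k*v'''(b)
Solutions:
 v(b) = C1 + Integral(C2*airyai(-b) + C3*airybi(-b), b)


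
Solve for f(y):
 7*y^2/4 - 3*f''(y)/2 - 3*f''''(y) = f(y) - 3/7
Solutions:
 f(y) = 7*y^2/4 + (C1*sin(3^(3/4)*y*cos(atan(sqrt(39)/3)/2)/3) + C2*cos(3^(3/4)*y*cos(atan(sqrt(39)/3)/2)/3))*exp(-3^(3/4)*y*sin(atan(sqrt(39)/3)/2)/3) + (C3*sin(3^(3/4)*y*cos(atan(sqrt(39)/3)/2)/3) + C4*cos(3^(3/4)*y*cos(atan(sqrt(39)/3)/2)/3))*exp(3^(3/4)*y*sin(atan(sqrt(39)/3)/2)/3) - 135/28


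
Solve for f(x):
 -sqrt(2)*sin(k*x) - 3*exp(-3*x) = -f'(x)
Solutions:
 f(x) = C1 - exp(-3*x) - sqrt(2)*cos(k*x)/k


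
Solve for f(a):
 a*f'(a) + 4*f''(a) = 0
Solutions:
 f(a) = C1 + C2*erf(sqrt(2)*a/4)


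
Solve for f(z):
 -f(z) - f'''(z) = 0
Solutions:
 f(z) = C3*exp(-z) + (C1*sin(sqrt(3)*z/2) + C2*cos(sqrt(3)*z/2))*exp(z/2)


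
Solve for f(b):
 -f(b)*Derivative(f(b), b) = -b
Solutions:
 f(b) = -sqrt(C1 + b^2)
 f(b) = sqrt(C1 + b^2)


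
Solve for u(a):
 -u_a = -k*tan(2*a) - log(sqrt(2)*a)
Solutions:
 u(a) = C1 + a*log(a) - a + a*log(2)/2 - k*log(cos(2*a))/2


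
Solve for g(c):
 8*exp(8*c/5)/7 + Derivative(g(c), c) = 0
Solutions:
 g(c) = C1 - 5*exp(8*c/5)/7


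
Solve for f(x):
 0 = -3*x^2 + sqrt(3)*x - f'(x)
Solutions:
 f(x) = C1 - x^3 + sqrt(3)*x^2/2


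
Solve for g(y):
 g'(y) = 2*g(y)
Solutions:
 g(y) = C1*exp(2*y)


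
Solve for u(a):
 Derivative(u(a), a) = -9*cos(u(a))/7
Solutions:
 9*a/7 - log(sin(u(a)) - 1)/2 + log(sin(u(a)) + 1)/2 = C1


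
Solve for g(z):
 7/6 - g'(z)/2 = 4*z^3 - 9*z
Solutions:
 g(z) = C1 - 2*z^4 + 9*z^2 + 7*z/3


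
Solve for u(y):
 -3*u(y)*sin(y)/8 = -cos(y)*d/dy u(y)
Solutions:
 u(y) = C1/cos(y)^(3/8)


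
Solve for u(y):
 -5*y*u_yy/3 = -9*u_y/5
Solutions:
 u(y) = C1 + C2*y^(52/25)


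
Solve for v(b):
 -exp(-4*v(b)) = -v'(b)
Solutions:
 v(b) = log(-I*(C1 + 4*b)^(1/4))
 v(b) = log(I*(C1 + 4*b)^(1/4))
 v(b) = log(-(C1 + 4*b)^(1/4))
 v(b) = log(C1 + 4*b)/4


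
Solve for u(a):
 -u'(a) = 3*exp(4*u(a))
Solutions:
 u(a) = log(-I*(1/(C1 + 12*a))^(1/4))
 u(a) = log(I*(1/(C1 + 12*a))^(1/4))
 u(a) = log(-(1/(C1 + 12*a))^(1/4))
 u(a) = log(1/(C1 + 12*a))/4


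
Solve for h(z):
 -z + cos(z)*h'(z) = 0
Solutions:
 h(z) = C1 + Integral(z/cos(z), z)


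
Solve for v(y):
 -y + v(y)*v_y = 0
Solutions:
 v(y) = -sqrt(C1 + y^2)
 v(y) = sqrt(C1 + y^2)


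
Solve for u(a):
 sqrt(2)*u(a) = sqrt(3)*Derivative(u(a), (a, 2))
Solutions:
 u(a) = C1*exp(-2^(1/4)*3^(3/4)*a/3) + C2*exp(2^(1/4)*3^(3/4)*a/3)


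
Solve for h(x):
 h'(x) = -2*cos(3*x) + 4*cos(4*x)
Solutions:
 h(x) = C1 - 2*sin(3*x)/3 + sin(4*x)


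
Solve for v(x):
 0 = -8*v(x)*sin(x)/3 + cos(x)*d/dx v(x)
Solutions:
 v(x) = C1/cos(x)^(8/3)


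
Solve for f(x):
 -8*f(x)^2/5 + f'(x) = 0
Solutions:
 f(x) = -5/(C1 + 8*x)


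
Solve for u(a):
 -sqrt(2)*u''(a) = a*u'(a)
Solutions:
 u(a) = C1 + C2*erf(2^(1/4)*a/2)


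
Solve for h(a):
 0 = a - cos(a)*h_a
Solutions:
 h(a) = C1 + Integral(a/cos(a), a)


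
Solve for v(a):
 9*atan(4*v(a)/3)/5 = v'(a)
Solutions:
 Integral(1/atan(4*_y/3), (_y, v(a))) = C1 + 9*a/5


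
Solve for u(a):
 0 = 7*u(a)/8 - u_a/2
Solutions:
 u(a) = C1*exp(7*a/4)


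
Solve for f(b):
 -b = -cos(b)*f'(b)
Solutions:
 f(b) = C1 + Integral(b/cos(b), b)


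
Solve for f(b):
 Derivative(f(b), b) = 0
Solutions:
 f(b) = C1


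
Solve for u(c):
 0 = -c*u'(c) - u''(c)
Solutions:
 u(c) = C1 + C2*erf(sqrt(2)*c/2)


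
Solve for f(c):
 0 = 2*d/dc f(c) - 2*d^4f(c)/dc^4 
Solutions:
 f(c) = C1 + C4*exp(c) + (C2*sin(sqrt(3)*c/2) + C3*cos(sqrt(3)*c/2))*exp(-c/2)


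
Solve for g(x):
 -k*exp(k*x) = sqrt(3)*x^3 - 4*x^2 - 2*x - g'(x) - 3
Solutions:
 g(x) = C1 + sqrt(3)*x^4/4 - 4*x^3/3 - x^2 - 3*x + exp(k*x)


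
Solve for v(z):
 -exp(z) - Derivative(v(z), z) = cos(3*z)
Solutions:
 v(z) = C1 - exp(z) - sin(3*z)/3


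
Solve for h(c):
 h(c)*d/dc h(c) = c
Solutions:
 h(c) = -sqrt(C1 + c^2)
 h(c) = sqrt(C1 + c^2)


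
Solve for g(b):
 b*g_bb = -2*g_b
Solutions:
 g(b) = C1 + C2/b


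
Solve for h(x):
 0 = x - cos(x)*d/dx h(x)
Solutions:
 h(x) = C1 + Integral(x/cos(x), x)


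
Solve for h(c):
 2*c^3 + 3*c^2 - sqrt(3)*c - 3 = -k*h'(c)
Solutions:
 h(c) = C1 - c^4/(2*k) - c^3/k + sqrt(3)*c^2/(2*k) + 3*c/k


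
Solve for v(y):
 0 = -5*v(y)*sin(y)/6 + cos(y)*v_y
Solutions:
 v(y) = C1/cos(y)^(5/6)


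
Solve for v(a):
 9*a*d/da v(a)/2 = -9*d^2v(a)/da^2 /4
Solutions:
 v(a) = C1 + C2*erf(a)


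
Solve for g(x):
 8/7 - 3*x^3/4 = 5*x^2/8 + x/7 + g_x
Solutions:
 g(x) = C1 - 3*x^4/16 - 5*x^3/24 - x^2/14 + 8*x/7


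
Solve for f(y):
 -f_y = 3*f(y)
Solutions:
 f(y) = C1*exp(-3*y)


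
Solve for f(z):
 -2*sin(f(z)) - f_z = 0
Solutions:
 f(z) = -acos((-C1 - exp(4*z))/(C1 - exp(4*z))) + 2*pi
 f(z) = acos((-C1 - exp(4*z))/(C1 - exp(4*z)))


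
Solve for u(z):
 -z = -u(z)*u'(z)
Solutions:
 u(z) = -sqrt(C1 + z^2)
 u(z) = sqrt(C1 + z^2)


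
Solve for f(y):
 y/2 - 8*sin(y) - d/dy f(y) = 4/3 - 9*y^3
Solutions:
 f(y) = C1 + 9*y^4/4 + y^2/4 - 4*y/3 + 8*cos(y)


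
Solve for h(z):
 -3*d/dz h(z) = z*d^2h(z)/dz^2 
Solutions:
 h(z) = C1 + C2/z^2


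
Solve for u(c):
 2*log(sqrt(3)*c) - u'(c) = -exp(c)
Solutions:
 u(c) = C1 + 2*c*log(c) + c*(-2 + log(3)) + exp(c)


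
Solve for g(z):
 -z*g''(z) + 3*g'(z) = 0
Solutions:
 g(z) = C1 + C2*z^4


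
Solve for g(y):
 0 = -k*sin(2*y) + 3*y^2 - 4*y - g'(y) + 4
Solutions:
 g(y) = C1 + k*cos(2*y)/2 + y^3 - 2*y^2 + 4*y


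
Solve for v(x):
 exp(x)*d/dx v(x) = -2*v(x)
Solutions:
 v(x) = C1*exp(2*exp(-x))


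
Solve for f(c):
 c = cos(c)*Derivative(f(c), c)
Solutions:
 f(c) = C1 + Integral(c/cos(c), c)


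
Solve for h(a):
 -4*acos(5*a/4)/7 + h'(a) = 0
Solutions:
 h(a) = C1 + 4*a*acos(5*a/4)/7 - 4*sqrt(16 - 25*a^2)/35


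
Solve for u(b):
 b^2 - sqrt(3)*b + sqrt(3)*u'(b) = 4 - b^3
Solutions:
 u(b) = C1 - sqrt(3)*b^4/12 - sqrt(3)*b^3/9 + b^2/2 + 4*sqrt(3)*b/3


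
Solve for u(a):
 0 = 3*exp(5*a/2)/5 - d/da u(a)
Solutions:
 u(a) = C1 + 6*exp(5*a/2)/25


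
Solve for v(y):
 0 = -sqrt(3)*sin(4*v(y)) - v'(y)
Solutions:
 v(y) = -acos((-C1 - exp(8*sqrt(3)*y))/(C1 - exp(8*sqrt(3)*y)))/4 + pi/2
 v(y) = acos((-C1 - exp(8*sqrt(3)*y))/(C1 - exp(8*sqrt(3)*y)))/4


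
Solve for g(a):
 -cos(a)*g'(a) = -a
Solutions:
 g(a) = C1 + Integral(a/cos(a), a)


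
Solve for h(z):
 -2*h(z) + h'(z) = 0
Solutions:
 h(z) = C1*exp(2*z)


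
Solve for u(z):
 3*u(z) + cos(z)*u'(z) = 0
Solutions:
 u(z) = C1*(sin(z) - 1)^(3/2)/(sin(z) + 1)^(3/2)


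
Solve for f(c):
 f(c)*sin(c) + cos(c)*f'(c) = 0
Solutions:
 f(c) = C1*cos(c)


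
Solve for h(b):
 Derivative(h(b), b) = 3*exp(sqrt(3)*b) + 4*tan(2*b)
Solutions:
 h(b) = C1 + sqrt(3)*exp(sqrt(3)*b) - 2*log(cos(2*b))


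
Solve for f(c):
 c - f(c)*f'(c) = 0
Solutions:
 f(c) = -sqrt(C1 + c^2)
 f(c) = sqrt(C1 + c^2)


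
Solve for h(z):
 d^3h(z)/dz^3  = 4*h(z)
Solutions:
 h(z) = C3*exp(2^(2/3)*z) + (C1*sin(2^(2/3)*sqrt(3)*z/2) + C2*cos(2^(2/3)*sqrt(3)*z/2))*exp(-2^(2/3)*z/2)


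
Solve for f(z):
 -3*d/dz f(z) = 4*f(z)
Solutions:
 f(z) = C1*exp(-4*z/3)


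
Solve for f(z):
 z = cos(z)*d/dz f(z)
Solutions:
 f(z) = C1 + Integral(z/cos(z), z)


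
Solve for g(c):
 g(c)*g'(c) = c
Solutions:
 g(c) = -sqrt(C1 + c^2)
 g(c) = sqrt(C1 + c^2)


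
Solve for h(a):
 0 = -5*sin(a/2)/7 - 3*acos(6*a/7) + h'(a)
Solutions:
 h(a) = C1 + 3*a*acos(6*a/7) - sqrt(49 - 36*a^2)/2 - 10*cos(a/2)/7


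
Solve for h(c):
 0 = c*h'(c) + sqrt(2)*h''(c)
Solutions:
 h(c) = C1 + C2*erf(2^(1/4)*c/2)


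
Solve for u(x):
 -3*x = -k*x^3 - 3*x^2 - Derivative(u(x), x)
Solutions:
 u(x) = C1 - k*x^4/4 - x^3 + 3*x^2/2


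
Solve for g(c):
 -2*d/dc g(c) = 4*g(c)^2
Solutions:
 g(c) = 1/(C1 + 2*c)


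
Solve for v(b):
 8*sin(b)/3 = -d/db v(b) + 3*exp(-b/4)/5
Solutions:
 v(b) = C1 + 8*cos(b)/3 - 12*exp(-b/4)/5


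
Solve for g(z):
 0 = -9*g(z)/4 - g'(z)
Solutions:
 g(z) = C1*exp(-9*z/4)


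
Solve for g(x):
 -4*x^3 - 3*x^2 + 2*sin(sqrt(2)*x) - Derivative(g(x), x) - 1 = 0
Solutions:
 g(x) = C1 - x^4 - x^3 - x - sqrt(2)*cos(sqrt(2)*x)


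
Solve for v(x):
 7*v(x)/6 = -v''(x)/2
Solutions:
 v(x) = C1*sin(sqrt(21)*x/3) + C2*cos(sqrt(21)*x/3)


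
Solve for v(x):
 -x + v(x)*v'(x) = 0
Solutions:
 v(x) = -sqrt(C1 + x^2)
 v(x) = sqrt(C1 + x^2)


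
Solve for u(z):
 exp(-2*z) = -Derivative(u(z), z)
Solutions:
 u(z) = C1 + exp(-2*z)/2


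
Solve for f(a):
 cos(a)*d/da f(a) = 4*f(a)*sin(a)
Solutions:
 f(a) = C1/cos(a)^4


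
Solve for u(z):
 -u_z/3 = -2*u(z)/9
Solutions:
 u(z) = C1*exp(2*z/3)


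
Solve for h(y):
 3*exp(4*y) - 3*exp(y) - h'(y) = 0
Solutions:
 h(y) = C1 + 3*exp(4*y)/4 - 3*exp(y)


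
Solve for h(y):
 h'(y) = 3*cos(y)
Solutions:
 h(y) = C1 + 3*sin(y)


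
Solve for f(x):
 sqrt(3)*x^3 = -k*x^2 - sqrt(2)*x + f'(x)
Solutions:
 f(x) = C1 + k*x^3/3 + sqrt(3)*x^4/4 + sqrt(2)*x^2/2


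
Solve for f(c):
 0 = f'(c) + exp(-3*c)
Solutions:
 f(c) = C1 + exp(-3*c)/3


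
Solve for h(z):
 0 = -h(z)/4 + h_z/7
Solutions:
 h(z) = C1*exp(7*z/4)


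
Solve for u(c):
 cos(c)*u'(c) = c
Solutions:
 u(c) = C1 + Integral(c/cos(c), c)


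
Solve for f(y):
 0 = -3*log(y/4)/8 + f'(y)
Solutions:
 f(y) = C1 + 3*y*log(y)/8 - 3*y*log(2)/4 - 3*y/8


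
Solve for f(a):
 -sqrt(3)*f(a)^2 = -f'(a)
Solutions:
 f(a) = -1/(C1 + sqrt(3)*a)


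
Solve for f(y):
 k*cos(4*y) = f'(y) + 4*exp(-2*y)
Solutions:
 f(y) = C1 + k*sin(4*y)/4 + 2*exp(-2*y)


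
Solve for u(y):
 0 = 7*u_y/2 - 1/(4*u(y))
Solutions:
 u(y) = -sqrt(C1 + 7*y)/7
 u(y) = sqrt(C1 + 7*y)/7


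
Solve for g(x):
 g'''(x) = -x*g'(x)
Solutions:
 g(x) = C1 + Integral(C2*airyai(-x) + C3*airybi(-x), x)


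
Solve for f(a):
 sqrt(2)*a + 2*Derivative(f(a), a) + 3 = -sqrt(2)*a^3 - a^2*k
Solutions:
 f(a) = C1 - sqrt(2)*a^4/8 - a^3*k/6 - sqrt(2)*a^2/4 - 3*a/2


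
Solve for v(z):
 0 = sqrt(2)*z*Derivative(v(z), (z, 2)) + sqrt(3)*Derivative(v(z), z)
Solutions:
 v(z) = C1 + C2*z^(1 - sqrt(6)/2)


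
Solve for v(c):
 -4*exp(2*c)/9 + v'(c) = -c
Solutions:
 v(c) = C1 - c^2/2 + 2*exp(2*c)/9


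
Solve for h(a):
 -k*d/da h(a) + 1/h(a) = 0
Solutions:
 h(a) = -sqrt(C1 + 2*a/k)
 h(a) = sqrt(C1 + 2*a/k)


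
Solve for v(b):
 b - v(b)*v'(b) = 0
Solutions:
 v(b) = -sqrt(C1 + b^2)
 v(b) = sqrt(C1 + b^2)


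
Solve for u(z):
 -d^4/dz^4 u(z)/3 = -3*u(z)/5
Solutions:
 u(z) = C1*exp(-sqrt(3)*5^(3/4)*z/5) + C2*exp(sqrt(3)*5^(3/4)*z/5) + C3*sin(sqrt(3)*5^(3/4)*z/5) + C4*cos(sqrt(3)*5^(3/4)*z/5)


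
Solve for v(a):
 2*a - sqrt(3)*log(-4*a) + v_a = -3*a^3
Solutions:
 v(a) = C1 - 3*a^4/4 - a^2 + sqrt(3)*a*log(-a) + sqrt(3)*a*(-1 + 2*log(2))


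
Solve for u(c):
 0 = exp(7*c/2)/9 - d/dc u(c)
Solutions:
 u(c) = C1 + 2*exp(7*c/2)/63


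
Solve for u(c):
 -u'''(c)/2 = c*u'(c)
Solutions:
 u(c) = C1 + Integral(C2*airyai(-2^(1/3)*c) + C3*airybi(-2^(1/3)*c), c)


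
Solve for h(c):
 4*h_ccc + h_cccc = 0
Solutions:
 h(c) = C1 + C2*c + C3*c^2 + C4*exp(-4*c)


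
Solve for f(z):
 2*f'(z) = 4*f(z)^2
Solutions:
 f(z) = -1/(C1 + 2*z)


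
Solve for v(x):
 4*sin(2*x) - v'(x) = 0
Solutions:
 v(x) = C1 - 2*cos(2*x)


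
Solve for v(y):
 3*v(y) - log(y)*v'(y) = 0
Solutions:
 v(y) = C1*exp(3*li(y))


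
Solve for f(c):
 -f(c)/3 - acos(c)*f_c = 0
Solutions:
 f(c) = C1*exp(-Integral(1/acos(c), c)/3)


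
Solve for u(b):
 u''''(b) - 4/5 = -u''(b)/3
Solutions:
 u(b) = C1 + C2*b + C3*sin(sqrt(3)*b/3) + C4*cos(sqrt(3)*b/3) + 6*b^2/5


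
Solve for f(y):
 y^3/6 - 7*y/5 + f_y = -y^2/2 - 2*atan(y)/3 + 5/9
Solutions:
 f(y) = C1 - y^4/24 - y^3/6 + 7*y^2/10 - 2*y*atan(y)/3 + 5*y/9 + log(y^2 + 1)/3


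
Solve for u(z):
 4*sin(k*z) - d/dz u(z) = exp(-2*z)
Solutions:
 u(z) = C1 + exp(-2*z)/2 - 4*cos(k*z)/k


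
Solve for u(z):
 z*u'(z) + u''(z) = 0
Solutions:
 u(z) = C1 + C2*erf(sqrt(2)*z/2)


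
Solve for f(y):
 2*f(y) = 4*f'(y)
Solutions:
 f(y) = C1*exp(y/2)


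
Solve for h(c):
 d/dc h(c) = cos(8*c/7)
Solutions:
 h(c) = C1 + 7*sin(8*c/7)/8


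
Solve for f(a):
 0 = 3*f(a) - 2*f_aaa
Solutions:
 f(a) = C3*exp(2^(2/3)*3^(1/3)*a/2) + (C1*sin(2^(2/3)*3^(5/6)*a/4) + C2*cos(2^(2/3)*3^(5/6)*a/4))*exp(-2^(2/3)*3^(1/3)*a/4)


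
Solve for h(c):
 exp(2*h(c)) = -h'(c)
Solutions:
 h(c) = log(-sqrt(-1/(C1 - c))) - log(2)/2
 h(c) = log(-1/(C1 - c))/2 - log(2)/2


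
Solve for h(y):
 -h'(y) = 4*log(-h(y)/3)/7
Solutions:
 7*Integral(1/(log(-_y) - log(3)), (_y, h(y)))/4 = C1 - y


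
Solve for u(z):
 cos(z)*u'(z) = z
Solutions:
 u(z) = C1 + Integral(z/cos(z), z)


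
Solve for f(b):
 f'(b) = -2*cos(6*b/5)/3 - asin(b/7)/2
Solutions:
 f(b) = C1 - b*asin(b/7)/2 - sqrt(49 - b^2)/2 - 5*sin(6*b/5)/9


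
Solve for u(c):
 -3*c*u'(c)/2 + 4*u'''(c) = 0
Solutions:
 u(c) = C1 + Integral(C2*airyai(3^(1/3)*c/2) + C3*airybi(3^(1/3)*c/2), c)


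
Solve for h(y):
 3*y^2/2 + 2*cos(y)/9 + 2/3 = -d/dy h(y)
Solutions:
 h(y) = C1 - y^3/2 - 2*y/3 - 2*sin(y)/9


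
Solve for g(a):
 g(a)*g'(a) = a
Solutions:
 g(a) = -sqrt(C1 + a^2)
 g(a) = sqrt(C1 + a^2)


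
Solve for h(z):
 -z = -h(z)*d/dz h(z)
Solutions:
 h(z) = -sqrt(C1 + z^2)
 h(z) = sqrt(C1 + z^2)


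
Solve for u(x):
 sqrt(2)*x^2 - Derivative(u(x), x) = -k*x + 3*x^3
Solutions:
 u(x) = C1 + k*x^2/2 - 3*x^4/4 + sqrt(2)*x^3/3


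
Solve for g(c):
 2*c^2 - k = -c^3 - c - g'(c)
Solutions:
 g(c) = C1 - c^4/4 - 2*c^3/3 - c^2/2 + c*k


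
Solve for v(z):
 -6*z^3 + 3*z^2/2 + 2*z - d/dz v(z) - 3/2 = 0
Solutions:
 v(z) = C1 - 3*z^4/2 + z^3/2 + z^2 - 3*z/2


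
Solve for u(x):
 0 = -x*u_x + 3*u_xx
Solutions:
 u(x) = C1 + C2*erfi(sqrt(6)*x/6)


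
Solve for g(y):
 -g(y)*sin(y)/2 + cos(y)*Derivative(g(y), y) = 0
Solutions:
 g(y) = C1/sqrt(cos(y))


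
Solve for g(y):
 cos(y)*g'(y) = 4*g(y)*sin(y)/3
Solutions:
 g(y) = C1/cos(y)^(4/3)


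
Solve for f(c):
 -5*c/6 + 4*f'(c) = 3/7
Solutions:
 f(c) = C1 + 5*c^2/48 + 3*c/28


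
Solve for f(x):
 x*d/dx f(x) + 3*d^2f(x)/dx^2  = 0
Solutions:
 f(x) = C1 + C2*erf(sqrt(6)*x/6)


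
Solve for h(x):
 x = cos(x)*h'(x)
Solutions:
 h(x) = C1 + Integral(x/cos(x), x)


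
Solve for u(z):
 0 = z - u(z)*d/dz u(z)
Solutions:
 u(z) = -sqrt(C1 + z^2)
 u(z) = sqrt(C1 + z^2)


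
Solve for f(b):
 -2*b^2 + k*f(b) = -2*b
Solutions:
 f(b) = 2*b*(b - 1)/k


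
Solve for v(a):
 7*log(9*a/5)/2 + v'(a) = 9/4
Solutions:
 v(a) = C1 - 7*a*log(a)/2 - 7*a*log(3) + 7*a*log(5)/2 + 23*a/4


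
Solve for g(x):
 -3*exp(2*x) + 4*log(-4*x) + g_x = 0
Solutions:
 g(x) = C1 - 4*x*log(-x) + 4*x*(1 - 2*log(2)) + 3*exp(2*x)/2


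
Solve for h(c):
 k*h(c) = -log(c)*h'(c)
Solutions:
 h(c) = C1*exp(-k*li(c))


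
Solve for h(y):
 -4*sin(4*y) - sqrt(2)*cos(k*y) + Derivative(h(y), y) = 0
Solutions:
 h(y) = C1 - cos(4*y) + sqrt(2)*sin(k*y)/k


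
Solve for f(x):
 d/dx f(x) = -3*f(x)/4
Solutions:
 f(x) = C1*exp(-3*x/4)


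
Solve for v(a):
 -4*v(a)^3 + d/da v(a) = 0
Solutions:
 v(a) = -sqrt(2)*sqrt(-1/(C1 + 4*a))/2
 v(a) = sqrt(2)*sqrt(-1/(C1 + 4*a))/2


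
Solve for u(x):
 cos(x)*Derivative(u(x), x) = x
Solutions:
 u(x) = C1 + Integral(x/cos(x), x)


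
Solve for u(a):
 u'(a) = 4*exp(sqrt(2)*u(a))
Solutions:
 u(a) = sqrt(2)*(2*log(-1/(C1 + 4*a)) - log(2))/4


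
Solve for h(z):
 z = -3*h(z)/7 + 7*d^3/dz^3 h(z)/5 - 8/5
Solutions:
 h(z) = C3*exp(105^(1/3)*z/7) - 7*z/3 + (C1*sin(3^(5/6)*35^(1/3)*z/14) + C2*cos(3^(5/6)*35^(1/3)*z/14))*exp(-105^(1/3)*z/14) - 56/15


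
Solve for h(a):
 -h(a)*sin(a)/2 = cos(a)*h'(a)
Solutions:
 h(a) = C1*sqrt(cos(a))


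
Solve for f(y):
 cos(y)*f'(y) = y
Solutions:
 f(y) = C1 + Integral(y/cos(y), y)


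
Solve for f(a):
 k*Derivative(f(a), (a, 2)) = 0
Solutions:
 f(a) = C1 + C2*a


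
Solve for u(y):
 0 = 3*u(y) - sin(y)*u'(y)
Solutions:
 u(y) = C1*(cos(y) - 1)^(3/2)/(cos(y) + 1)^(3/2)


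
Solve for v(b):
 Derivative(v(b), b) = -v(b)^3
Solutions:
 v(b) = -sqrt(2)*sqrt(-1/(C1 - b))/2
 v(b) = sqrt(2)*sqrt(-1/(C1 - b))/2


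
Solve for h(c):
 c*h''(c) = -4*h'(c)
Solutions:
 h(c) = C1 + C2/c^3


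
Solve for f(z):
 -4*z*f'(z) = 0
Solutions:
 f(z) = C1


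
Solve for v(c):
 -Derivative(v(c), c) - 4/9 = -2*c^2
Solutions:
 v(c) = C1 + 2*c^3/3 - 4*c/9


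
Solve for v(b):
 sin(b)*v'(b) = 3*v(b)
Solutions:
 v(b) = C1*(cos(b) - 1)^(3/2)/(cos(b) + 1)^(3/2)


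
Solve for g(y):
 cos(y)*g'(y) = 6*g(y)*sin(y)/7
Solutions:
 g(y) = C1/cos(y)^(6/7)


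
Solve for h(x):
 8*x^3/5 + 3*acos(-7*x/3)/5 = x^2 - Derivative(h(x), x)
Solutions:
 h(x) = C1 - 2*x^4/5 + x^3/3 - 3*x*acos(-7*x/3)/5 - 3*sqrt(9 - 49*x^2)/35


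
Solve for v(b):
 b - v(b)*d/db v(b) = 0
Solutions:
 v(b) = -sqrt(C1 + b^2)
 v(b) = sqrt(C1 + b^2)


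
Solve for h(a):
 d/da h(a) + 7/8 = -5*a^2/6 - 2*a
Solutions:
 h(a) = C1 - 5*a^3/18 - a^2 - 7*a/8


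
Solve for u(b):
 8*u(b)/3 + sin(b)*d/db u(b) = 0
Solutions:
 u(b) = C1*(cos(b) + 1)^(4/3)/(cos(b) - 1)^(4/3)


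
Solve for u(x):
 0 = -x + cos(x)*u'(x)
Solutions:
 u(x) = C1 + Integral(x/cos(x), x)


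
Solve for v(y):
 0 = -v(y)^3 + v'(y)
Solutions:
 v(y) = -sqrt(2)*sqrt(-1/(C1 + y))/2
 v(y) = sqrt(2)*sqrt(-1/(C1 + y))/2


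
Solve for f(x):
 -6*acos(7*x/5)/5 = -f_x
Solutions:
 f(x) = C1 + 6*x*acos(7*x/5)/5 - 6*sqrt(25 - 49*x^2)/35


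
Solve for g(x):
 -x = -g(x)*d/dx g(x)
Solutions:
 g(x) = -sqrt(C1 + x^2)
 g(x) = sqrt(C1 + x^2)


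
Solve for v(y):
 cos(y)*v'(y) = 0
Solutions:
 v(y) = C1


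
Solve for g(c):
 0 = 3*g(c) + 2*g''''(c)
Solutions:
 g(c) = (C1*sin(6^(1/4)*c/2) + C2*cos(6^(1/4)*c/2))*exp(-6^(1/4)*c/2) + (C3*sin(6^(1/4)*c/2) + C4*cos(6^(1/4)*c/2))*exp(6^(1/4)*c/2)


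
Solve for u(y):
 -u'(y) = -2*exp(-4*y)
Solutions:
 u(y) = C1 - exp(-4*y)/2


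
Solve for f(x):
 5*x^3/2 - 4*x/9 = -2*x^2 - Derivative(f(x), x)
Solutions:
 f(x) = C1 - 5*x^4/8 - 2*x^3/3 + 2*x^2/9


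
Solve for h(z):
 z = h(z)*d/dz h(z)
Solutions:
 h(z) = -sqrt(C1 + z^2)
 h(z) = sqrt(C1 + z^2)


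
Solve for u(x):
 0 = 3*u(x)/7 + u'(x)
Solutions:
 u(x) = C1*exp(-3*x/7)


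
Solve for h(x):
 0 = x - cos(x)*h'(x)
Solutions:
 h(x) = C1 + Integral(x/cos(x), x)


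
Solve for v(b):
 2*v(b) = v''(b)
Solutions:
 v(b) = C1*exp(-sqrt(2)*b) + C2*exp(sqrt(2)*b)


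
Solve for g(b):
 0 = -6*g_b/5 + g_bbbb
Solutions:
 g(b) = C1 + C4*exp(5^(2/3)*6^(1/3)*b/5) + (C2*sin(2^(1/3)*3^(5/6)*5^(2/3)*b/10) + C3*cos(2^(1/3)*3^(5/6)*5^(2/3)*b/10))*exp(-5^(2/3)*6^(1/3)*b/10)


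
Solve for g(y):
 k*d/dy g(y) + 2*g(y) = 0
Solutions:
 g(y) = C1*exp(-2*y/k)


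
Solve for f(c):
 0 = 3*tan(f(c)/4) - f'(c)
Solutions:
 f(c) = -4*asin(C1*exp(3*c/4)) + 4*pi
 f(c) = 4*asin(C1*exp(3*c/4))


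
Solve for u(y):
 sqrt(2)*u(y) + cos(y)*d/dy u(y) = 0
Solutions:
 u(y) = C1*(sin(y) - 1)^(sqrt(2)/2)/(sin(y) + 1)^(sqrt(2)/2)


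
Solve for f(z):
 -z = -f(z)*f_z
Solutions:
 f(z) = -sqrt(C1 + z^2)
 f(z) = sqrt(C1 + z^2)


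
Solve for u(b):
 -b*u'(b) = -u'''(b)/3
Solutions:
 u(b) = C1 + Integral(C2*airyai(3^(1/3)*b) + C3*airybi(3^(1/3)*b), b)


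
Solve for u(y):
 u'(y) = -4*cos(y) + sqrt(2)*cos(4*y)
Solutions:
 u(y) = C1 - 4*sin(y) + sqrt(2)*sin(4*y)/4


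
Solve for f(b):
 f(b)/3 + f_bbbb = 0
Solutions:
 f(b) = (C1*sin(sqrt(2)*3^(3/4)*b/6) + C2*cos(sqrt(2)*3^(3/4)*b/6))*exp(-sqrt(2)*3^(3/4)*b/6) + (C3*sin(sqrt(2)*3^(3/4)*b/6) + C4*cos(sqrt(2)*3^(3/4)*b/6))*exp(sqrt(2)*3^(3/4)*b/6)


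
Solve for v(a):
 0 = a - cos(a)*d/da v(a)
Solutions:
 v(a) = C1 + Integral(a/cos(a), a)


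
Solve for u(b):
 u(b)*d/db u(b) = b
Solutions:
 u(b) = -sqrt(C1 + b^2)
 u(b) = sqrt(C1 + b^2)


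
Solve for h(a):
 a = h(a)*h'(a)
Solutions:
 h(a) = -sqrt(C1 + a^2)
 h(a) = sqrt(C1 + a^2)


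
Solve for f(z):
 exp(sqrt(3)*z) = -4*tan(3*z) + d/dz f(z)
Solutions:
 f(z) = C1 + sqrt(3)*exp(sqrt(3)*z)/3 - 4*log(cos(3*z))/3


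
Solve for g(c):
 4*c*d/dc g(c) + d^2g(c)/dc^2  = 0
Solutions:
 g(c) = C1 + C2*erf(sqrt(2)*c)


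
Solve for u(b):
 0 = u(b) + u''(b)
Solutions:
 u(b) = C1*sin(b) + C2*cos(b)


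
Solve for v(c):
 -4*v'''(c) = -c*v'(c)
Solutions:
 v(c) = C1 + Integral(C2*airyai(2^(1/3)*c/2) + C3*airybi(2^(1/3)*c/2), c)


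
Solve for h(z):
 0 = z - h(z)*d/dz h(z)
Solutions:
 h(z) = -sqrt(C1 + z^2)
 h(z) = sqrt(C1 + z^2)


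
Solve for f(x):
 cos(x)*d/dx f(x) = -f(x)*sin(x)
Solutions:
 f(x) = C1*cos(x)


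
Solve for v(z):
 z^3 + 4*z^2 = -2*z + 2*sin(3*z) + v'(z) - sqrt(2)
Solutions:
 v(z) = C1 + z^4/4 + 4*z^3/3 + z^2 + sqrt(2)*z + 2*cos(3*z)/3


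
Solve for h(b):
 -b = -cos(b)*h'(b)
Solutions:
 h(b) = C1 + Integral(b/cos(b), b)


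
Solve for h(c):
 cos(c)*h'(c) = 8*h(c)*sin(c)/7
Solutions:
 h(c) = C1/cos(c)^(8/7)


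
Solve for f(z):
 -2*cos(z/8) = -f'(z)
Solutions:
 f(z) = C1 + 16*sin(z/8)


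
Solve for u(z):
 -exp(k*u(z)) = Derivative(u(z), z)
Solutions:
 u(z) = Piecewise((log(1/(C1*k + k*z))/k, Ne(k, 0)), (nan, True))
 u(z) = Piecewise((C1 - z, Eq(k, 0)), (nan, True))


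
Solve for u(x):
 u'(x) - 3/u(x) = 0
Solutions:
 u(x) = -sqrt(C1 + 6*x)
 u(x) = sqrt(C1 + 6*x)


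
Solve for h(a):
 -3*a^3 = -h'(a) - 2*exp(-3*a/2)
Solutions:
 h(a) = C1 + 3*a^4/4 + 4*exp(-3*a/2)/3


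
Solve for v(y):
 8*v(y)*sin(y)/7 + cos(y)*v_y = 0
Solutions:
 v(y) = C1*cos(y)^(8/7)


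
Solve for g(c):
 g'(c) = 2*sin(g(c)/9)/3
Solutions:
 -2*c/3 + 9*log(cos(g(c)/9) - 1)/2 - 9*log(cos(g(c)/9) + 1)/2 = C1


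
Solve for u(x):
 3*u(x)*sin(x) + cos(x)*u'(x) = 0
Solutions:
 u(x) = C1*cos(x)^3


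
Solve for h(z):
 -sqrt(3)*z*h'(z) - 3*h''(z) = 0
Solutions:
 h(z) = C1 + C2*erf(sqrt(2)*3^(3/4)*z/6)


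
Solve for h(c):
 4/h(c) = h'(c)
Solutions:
 h(c) = -sqrt(C1 + 8*c)
 h(c) = sqrt(C1 + 8*c)


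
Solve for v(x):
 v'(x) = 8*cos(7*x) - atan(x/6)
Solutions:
 v(x) = C1 - x*atan(x/6) + 3*log(x^2 + 36) + 8*sin(7*x)/7


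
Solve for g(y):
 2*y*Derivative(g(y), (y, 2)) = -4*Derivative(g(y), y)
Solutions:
 g(y) = C1 + C2/y


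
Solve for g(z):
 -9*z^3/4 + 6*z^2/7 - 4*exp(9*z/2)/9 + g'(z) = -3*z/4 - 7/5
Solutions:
 g(z) = C1 + 9*z^4/16 - 2*z^3/7 - 3*z^2/8 - 7*z/5 + 8*exp(9*z/2)/81


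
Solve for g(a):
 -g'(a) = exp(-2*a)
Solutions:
 g(a) = C1 + exp(-2*a)/2


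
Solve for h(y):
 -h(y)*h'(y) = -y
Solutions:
 h(y) = -sqrt(C1 + y^2)
 h(y) = sqrt(C1 + y^2)


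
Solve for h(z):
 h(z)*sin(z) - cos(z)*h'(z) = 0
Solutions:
 h(z) = C1/cos(z)


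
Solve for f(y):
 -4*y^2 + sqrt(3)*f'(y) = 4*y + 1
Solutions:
 f(y) = C1 + 4*sqrt(3)*y^3/9 + 2*sqrt(3)*y^2/3 + sqrt(3)*y/3


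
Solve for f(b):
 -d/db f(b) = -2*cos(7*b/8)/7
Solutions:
 f(b) = C1 + 16*sin(7*b/8)/49


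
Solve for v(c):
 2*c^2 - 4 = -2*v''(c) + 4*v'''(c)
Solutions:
 v(c) = C1 + C2*c + C3*exp(c/2) - c^4/12 - 2*c^3/3 - 3*c^2


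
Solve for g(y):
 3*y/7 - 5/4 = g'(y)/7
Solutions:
 g(y) = C1 + 3*y^2/2 - 35*y/4


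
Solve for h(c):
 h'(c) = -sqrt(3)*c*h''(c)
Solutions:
 h(c) = C1 + C2*c^(1 - sqrt(3)/3)


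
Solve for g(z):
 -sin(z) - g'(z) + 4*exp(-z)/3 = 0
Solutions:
 g(z) = C1 + cos(z) - 4*exp(-z)/3


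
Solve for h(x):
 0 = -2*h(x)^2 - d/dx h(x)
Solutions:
 h(x) = 1/(C1 + 2*x)


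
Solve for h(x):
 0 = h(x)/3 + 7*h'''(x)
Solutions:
 h(x) = C3*exp(-21^(2/3)*x/21) + (C1*sin(3^(1/6)*7^(2/3)*x/14) + C2*cos(3^(1/6)*7^(2/3)*x/14))*exp(21^(2/3)*x/42)


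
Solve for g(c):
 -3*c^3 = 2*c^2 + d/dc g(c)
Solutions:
 g(c) = C1 - 3*c^4/4 - 2*c^3/3


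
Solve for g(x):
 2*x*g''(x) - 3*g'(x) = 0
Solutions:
 g(x) = C1 + C2*x^(5/2)


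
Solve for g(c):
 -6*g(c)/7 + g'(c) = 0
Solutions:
 g(c) = C1*exp(6*c/7)


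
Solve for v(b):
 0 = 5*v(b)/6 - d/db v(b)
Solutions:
 v(b) = C1*exp(5*b/6)


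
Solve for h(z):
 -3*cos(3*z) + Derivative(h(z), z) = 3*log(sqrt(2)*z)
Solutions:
 h(z) = C1 + 3*z*log(z) - 3*z + 3*z*log(2)/2 + sin(3*z)


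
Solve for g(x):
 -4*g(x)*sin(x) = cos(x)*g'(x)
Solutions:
 g(x) = C1*cos(x)^4


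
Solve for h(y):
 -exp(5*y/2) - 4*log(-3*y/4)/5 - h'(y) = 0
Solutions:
 h(y) = C1 - 4*y*log(-y)/5 + 4*y*(-log(3) + 1 + 2*log(2))/5 - 2*exp(5*y/2)/5


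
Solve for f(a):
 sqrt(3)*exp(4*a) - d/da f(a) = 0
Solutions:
 f(a) = C1 + sqrt(3)*exp(4*a)/4


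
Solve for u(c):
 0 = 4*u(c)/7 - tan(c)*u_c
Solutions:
 u(c) = C1*sin(c)^(4/7)


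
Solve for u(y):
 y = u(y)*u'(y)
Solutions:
 u(y) = -sqrt(C1 + y^2)
 u(y) = sqrt(C1 + y^2)


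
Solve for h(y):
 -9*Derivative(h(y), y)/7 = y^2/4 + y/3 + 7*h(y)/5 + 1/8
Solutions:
 h(y) = C1*exp(-49*y/45) - 5*y^2/28 + 185*y/2058 - 23105/134456


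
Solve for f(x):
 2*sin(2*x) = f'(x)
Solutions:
 f(x) = C1 - cos(2*x)


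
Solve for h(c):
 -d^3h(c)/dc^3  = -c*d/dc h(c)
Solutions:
 h(c) = C1 + Integral(C2*airyai(c) + C3*airybi(c), c)


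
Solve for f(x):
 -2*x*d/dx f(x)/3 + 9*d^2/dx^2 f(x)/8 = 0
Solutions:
 f(x) = C1 + C2*erfi(2*sqrt(6)*x/9)
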